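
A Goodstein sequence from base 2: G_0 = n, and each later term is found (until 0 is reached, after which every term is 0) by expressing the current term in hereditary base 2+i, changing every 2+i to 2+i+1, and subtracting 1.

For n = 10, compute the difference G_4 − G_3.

264310

step 0: 10 = 2^(2 + 1) + 2; sub 3 for 2: 3^(3 + 1) + 3; = 84; G_1 = 84−1 = 83
step 1: 83 = 3^(3 + 1) + 2; sub 4 for 3: 4^(4 + 1) + 2; = 1026; G_2 = 1026−1 = 1025
step 2: 1025 = 4^(4 + 1) + 1; sub 5 for 4: 5^(5 + 1) + 1; = 15626; G_3 = 15626−1 = 15625
step 3: 15625 = 5^(5 + 1); sub 6 for 5: 6^(6 + 1); = 279936; G_4 = 279936−1 = 279935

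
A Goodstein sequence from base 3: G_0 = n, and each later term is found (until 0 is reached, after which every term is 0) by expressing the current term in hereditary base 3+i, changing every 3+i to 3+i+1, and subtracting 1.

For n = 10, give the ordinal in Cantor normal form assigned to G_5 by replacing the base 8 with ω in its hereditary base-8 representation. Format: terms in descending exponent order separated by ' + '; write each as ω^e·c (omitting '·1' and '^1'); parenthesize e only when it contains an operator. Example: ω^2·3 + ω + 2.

G_0 = 10. HB_3(10) = 3^2 + 1. Bump = 17. G_1 = 16.
G_1 = 16. HB_4(16) = 4^2. Bump = 25. G_2 = 24.
G_2 = 24. HB_5(24) = 4·5 + 4. Bump = 28. G_3 = 27.
G_3 = 27. HB_6(27) = 4·6 + 3. Bump = 31. G_4 = 30.
G_4 = 30. HB_7(30) = 4·7 + 2. Bump = 34. G_5 = 33.
G_5 = 33. HB_8(33) = 4·8 + 1. Bump = 37. G_6 = 36.

ω·4 + 1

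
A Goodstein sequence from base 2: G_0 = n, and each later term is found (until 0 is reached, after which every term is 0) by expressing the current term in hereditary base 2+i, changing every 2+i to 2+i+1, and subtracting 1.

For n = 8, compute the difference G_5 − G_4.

(0) 8|_2 = 2^(2 + 1) ↦ 3^(3 + 1)|_3 = 81 ⇒ 80
(1) 80|_3 = 2·3^3 + 2·3^2 + 2·3 + 2 ↦ 2·4^4 + 2·4^2 + 2·4 + 2|_4 = 554 ⇒ 553
(2) 553|_4 = 2·4^4 + 2·4^2 + 2·4 + 1 ↦ 2·5^5 + 2·5^2 + 2·5 + 1|_5 = 6311 ⇒ 6310
(3) 6310|_5 = 2·5^5 + 2·5^2 + 2·5 ↦ 2·6^6 + 2·6^2 + 2·6|_6 = 93396 ⇒ 93395
(4) 93395|_6 = 2·6^6 + 2·6^2 + 6 + 5 ↦ 2·7^7 + 2·7^2 + 7 + 5|_7 = 1647196 ⇒ 1647195

1553800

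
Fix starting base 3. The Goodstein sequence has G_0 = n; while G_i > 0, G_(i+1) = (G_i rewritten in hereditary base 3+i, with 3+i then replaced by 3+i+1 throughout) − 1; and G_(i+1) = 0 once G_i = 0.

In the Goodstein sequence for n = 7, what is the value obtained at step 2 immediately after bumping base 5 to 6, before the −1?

10

(0) 7|_3 = 2·3 + 1 ↦ 2·4 + 1|_4 = 9 ⇒ 8
(1) 8|_4 = 2·4 ↦ 2·5|_5 = 10 ⇒ 9
(2) 9|_5 = 5 + 4 ↦ 6 + 4|_6 = 10 ⇒ 9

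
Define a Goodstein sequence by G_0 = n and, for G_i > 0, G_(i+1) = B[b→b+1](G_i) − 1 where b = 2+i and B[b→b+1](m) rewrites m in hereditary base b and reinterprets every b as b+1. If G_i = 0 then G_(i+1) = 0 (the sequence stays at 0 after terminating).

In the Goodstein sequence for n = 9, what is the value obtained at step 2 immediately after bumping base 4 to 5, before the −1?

9843

step 0: 9 = 2^(2 + 1) + 1; sub 3 for 2: 3^(3 + 1) + 1; = 82; G_1 = 82−1 = 81
step 1: 81 = 3^(3 + 1); sub 4 for 3: 4^(4 + 1); = 1024; G_2 = 1024−1 = 1023
step 2: 1023 = 3·4^4 + 3·4^3 + 3·4^2 + 3·4 + 3; sub 5 for 4: 3·5^5 + 3·5^3 + 3·5^2 + 3·5 + 3; = 9843; G_3 = 9843−1 = 9842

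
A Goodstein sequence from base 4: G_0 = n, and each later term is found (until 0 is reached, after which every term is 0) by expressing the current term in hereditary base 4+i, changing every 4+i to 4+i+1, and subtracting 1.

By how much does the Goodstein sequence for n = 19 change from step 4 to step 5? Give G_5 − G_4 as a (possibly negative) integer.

6

[0] 19 ≡ 4^2 + 3 (base 4). Lift 5: 28. −1: 27.
[1] 27 ≡ 5^2 + 2 (base 5). Lift 6: 38. −1: 37.
[2] 37 ≡ 6^2 + 1 (base 6). Lift 7: 50. −1: 49.
[3] 49 ≡ 7^2 (base 7). Lift 8: 64. −1: 63.
[4] 63 ≡ 7·8 + 7 (base 8). Lift 9: 70. −1: 69.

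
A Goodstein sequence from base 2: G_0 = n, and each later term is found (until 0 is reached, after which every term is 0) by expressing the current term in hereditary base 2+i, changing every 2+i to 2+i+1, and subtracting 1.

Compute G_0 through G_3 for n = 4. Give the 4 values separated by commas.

4, 26, 41, 60

4 —HB2→ 2^2 —bump→ 3^3 = 27 —(−1)→ 26
26 —HB3→ 2·3^2 + 2·3 + 2 —bump→ 2·4^2 + 2·4 + 2 = 42 —(−1)→ 41
41 —HB4→ 2·4^2 + 2·4 + 1 —bump→ 2·5^2 + 2·5 + 1 = 61 —(−1)→ 60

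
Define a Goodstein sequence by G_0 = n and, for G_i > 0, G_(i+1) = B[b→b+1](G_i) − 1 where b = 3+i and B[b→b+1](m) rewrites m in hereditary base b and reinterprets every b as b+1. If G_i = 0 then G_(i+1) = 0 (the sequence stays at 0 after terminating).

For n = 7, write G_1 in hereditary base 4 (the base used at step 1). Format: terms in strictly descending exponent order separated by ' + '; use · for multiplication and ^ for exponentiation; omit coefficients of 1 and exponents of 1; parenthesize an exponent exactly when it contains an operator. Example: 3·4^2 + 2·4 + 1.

base 3: 7 = 2·3 + 1; at 4: 2·4 + 1 = 9; next = 8
base 4: 8 = 2·4; at 5: 2·5 = 10; next = 9

2·4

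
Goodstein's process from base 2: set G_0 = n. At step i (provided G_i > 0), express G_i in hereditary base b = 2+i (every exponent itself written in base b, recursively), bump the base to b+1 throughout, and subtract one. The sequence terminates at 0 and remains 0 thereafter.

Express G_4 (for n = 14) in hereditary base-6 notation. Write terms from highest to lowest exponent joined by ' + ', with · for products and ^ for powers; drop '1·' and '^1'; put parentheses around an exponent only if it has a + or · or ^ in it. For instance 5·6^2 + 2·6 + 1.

6^(6 + 1) + 5·6^5 + 5·6^4 + 5·6^3 + 5·6^2 + 5·6 + 5

step 0: 14 = 2^(2 + 1) + 2^2 + 2; sub 3 for 2: 3^(3 + 1) + 3^3 + 3; = 111; G_1 = 111−1 = 110
step 1: 110 = 3^(3 + 1) + 3^3 + 2; sub 4 for 3: 4^(4 + 1) + 4^4 + 2; = 1282; G_2 = 1282−1 = 1281
step 2: 1281 = 4^(4 + 1) + 4^4 + 1; sub 5 for 4: 5^(5 + 1) + 5^5 + 1; = 18751; G_3 = 18751−1 = 18750
step 3: 18750 = 5^(5 + 1) + 5^5; sub 6 for 5: 6^(6 + 1) + 6^6; = 326592; G_4 = 326592−1 = 326591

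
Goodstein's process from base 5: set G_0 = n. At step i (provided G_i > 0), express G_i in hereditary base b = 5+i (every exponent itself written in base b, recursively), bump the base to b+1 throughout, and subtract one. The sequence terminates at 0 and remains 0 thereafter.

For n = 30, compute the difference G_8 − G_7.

10

30 —HB5→ 5^2 + 5 —bump→ 6^2 + 6 = 42 —(−1)→ 41
41 —HB6→ 6^2 + 5 —bump→ 7^2 + 5 = 54 —(−1)→ 53
53 —HB7→ 7^2 + 4 —bump→ 8^2 + 4 = 68 —(−1)→ 67
67 —HB8→ 8^2 + 3 —bump→ 9^2 + 3 = 84 —(−1)→ 83
83 —HB9→ 9^2 + 2 —bump→ 10^2 + 2 = 102 —(−1)→ 101
101 —HB10→ 10^2 + 1 —bump→ 11^2 + 1 = 122 —(−1)→ 121
121 —HB11→ 11^2 —bump→ 12^2 = 144 —(−1)→ 143
143 —HB12→ 11·12 + 11 —bump→ 11·13 + 11 = 154 —(−1)→ 153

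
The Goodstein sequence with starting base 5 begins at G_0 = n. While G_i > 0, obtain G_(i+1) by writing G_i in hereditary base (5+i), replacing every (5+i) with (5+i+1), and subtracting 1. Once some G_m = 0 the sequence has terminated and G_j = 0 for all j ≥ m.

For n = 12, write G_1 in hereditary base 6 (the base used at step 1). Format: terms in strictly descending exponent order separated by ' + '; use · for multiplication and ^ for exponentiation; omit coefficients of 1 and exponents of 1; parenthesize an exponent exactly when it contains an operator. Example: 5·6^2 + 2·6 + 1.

2·6 + 1

step 0: 12 = 2·5 + 2; sub 6 for 5: 2·6 + 2; = 14; G_1 = 14−1 = 13
step 1: 13 = 2·6 + 1; sub 7 for 6: 2·7 + 1; = 15; G_2 = 15−1 = 14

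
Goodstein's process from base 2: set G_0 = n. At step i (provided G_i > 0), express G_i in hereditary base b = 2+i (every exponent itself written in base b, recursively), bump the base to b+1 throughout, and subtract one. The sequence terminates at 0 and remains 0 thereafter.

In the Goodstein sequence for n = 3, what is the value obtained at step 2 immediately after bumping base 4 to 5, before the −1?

3

G_0=3  [base 2] 2 + 1  →[2↦3]→  3 + 1 = 4  −1 ⇒ G_1=3
G_1=3  [base 3] 3  →[3↦4]→  4 = 4  −1 ⇒ G_2=3
G_2=3  [base 4] 3  →[4↦5]→  3 = 3  −1 ⇒ G_3=2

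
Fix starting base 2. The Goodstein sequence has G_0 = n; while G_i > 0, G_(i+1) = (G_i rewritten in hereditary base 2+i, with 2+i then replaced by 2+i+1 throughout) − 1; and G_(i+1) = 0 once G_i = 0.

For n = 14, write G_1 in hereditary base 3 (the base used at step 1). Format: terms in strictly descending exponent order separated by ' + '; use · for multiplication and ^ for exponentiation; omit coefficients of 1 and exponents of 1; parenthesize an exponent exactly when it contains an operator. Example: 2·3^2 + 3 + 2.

[0] 14 ≡ 2^(2 + 1) + 2^2 + 2 (base 2). Lift 3: 111. −1: 110.
[1] 110 ≡ 3^(3 + 1) + 3^3 + 2 (base 3). Lift 4: 1282. −1: 1281.

3^(3 + 1) + 3^3 + 2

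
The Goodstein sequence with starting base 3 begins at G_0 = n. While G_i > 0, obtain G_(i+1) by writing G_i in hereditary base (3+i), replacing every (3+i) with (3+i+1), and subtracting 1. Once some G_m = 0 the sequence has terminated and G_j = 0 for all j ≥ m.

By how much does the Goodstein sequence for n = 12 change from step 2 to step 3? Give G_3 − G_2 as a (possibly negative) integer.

base 3: 12 = 3^2 + 3; at 4: 4^2 + 4 = 20; next = 19
base 4: 19 = 4^2 + 3; at 5: 5^2 + 3 = 28; next = 27
base 5: 27 = 5^2 + 2; at 6: 6^2 + 2 = 38; next = 37

10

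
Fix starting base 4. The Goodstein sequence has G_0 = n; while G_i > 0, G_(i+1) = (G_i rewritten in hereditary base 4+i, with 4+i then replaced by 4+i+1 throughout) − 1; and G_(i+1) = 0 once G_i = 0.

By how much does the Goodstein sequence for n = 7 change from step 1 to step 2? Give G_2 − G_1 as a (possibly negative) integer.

[0] 7 ≡ 4 + 3 (base 4). Lift 5: 8. −1: 7.
[1] 7 ≡ 5 + 2 (base 5). Lift 6: 8. −1: 7.

0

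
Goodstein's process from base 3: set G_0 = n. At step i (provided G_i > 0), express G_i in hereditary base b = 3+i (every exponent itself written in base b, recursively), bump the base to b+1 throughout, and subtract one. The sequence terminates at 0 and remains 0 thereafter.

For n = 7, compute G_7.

9

7 —HB3→ 2·3 + 1 —bump→ 2·4 + 1 = 9 —(−1)→ 8
8 —HB4→ 2·4 —bump→ 2·5 = 10 —(−1)→ 9
9 —HB5→ 5 + 4 —bump→ 6 + 4 = 10 —(−1)→ 9
9 —HB6→ 6 + 3 —bump→ 7 + 3 = 10 —(−1)→ 9
9 —HB7→ 7 + 2 —bump→ 8 + 2 = 10 —(−1)→ 9
9 —HB8→ 8 + 1 —bump→ 9 + 1 = 10 —(−1)→ 9
9 —HB9→ 9 —bump→ 10 = 10 —(−1)→ 9
9 —HB10→ 9 —bump→ 9 = 9 —(−1)→ 8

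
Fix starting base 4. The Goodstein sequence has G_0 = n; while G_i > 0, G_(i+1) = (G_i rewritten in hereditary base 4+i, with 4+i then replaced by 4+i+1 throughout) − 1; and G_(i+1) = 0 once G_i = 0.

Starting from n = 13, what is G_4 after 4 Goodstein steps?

13 —HB4→ 3·4 + 1 —bump→ 3·5 + 1 = 16 —(−1)→ 15
15 —HB5→ 3·5 —bump→ 3·6 = 18 —(−1)→ 17
17 —HB6→ 2·6 + 5 —bump→ 2·7 + 5 = 19 —(−1)→ 18
18 —HB7→ 2·7 + 4 —bump→ 2·8 + 4 = 20 —(−1)→ 19
19 —HB8→ 2·8 + 3 —bump→ 2·9 + 3 = 21 —(−1)→ 20

19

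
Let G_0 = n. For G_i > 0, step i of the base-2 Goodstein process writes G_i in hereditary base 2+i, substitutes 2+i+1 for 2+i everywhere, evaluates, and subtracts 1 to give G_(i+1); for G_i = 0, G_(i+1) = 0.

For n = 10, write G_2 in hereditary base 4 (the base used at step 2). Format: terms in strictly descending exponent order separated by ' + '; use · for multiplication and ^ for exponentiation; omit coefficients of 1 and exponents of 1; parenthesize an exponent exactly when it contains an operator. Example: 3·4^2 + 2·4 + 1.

step 0: 10 = 2^(2 + 1) + 2; sub 3 for 2: 3^(3 + 1) + 3; = 84; G_1 = 84−1 = 83
step 1: 83 = 3^(3 + 1) + 2; sub 4 for 3: 4^(4 + 1) + 2; = 1026; G_2 = 1026−1 = 1025
step 2: 1025 = 4^(4 + 1) + 1; sub 5 for 4: 5^(5 + 1) + 1; = 15626; G_3 = 15626−1 = 15625

4^(4 + 1) + 1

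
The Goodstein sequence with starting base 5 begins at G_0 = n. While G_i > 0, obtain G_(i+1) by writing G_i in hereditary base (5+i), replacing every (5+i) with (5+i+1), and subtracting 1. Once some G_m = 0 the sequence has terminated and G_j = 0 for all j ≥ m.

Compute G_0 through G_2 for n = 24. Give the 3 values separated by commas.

i=0: 24 = 4·5 + 4 (b=5); 5→6: 4·6 + 4 = 28; 28−1 = 27
i=1: 27 = 4·6 + 3 (b=6); 6→7: 4·7 + 3 = 31; 31−1 = 30

24, 27, 30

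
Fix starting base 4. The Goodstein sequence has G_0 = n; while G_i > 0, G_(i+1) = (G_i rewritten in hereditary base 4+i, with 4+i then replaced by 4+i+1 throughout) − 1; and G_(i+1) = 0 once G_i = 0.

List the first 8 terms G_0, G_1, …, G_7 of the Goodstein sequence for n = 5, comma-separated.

5 —HB4→ 4 + 1 —bump→ 5 + 1 = 6 —(−1)→ 5
5 —HB5→ 5 —bump→ 6 = 6 —(−1)→ 5
5 —HB6→ 5 —bump→ 5 = 5 —(−1)→ 4
4 —HB7→ 4 —bump→ 4 = 4 —(−1)→ 3
3 —HB8→ 3 —bump→ 3 = 3 —(−1)→ 2
2 —HB9→ 2 —bump→ 2 = 2 —(−1)→ 1
1 —HB10→ 1 —bump→ 1 = 1 —(−1)→ 0

5, 5, 5, 4, 3, 2, 1, 0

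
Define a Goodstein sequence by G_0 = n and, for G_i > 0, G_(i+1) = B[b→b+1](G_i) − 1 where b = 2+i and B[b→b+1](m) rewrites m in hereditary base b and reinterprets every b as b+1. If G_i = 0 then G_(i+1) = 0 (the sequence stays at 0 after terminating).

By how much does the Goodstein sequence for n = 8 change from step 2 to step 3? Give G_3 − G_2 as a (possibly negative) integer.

(0) 8|_2 = 2^(2 + 1) ↦ 3^(3 + 1)|_3 = 81 ⇒ 80
(1) 80|_3 = 2·3^3 + 2·3^2 + 2·3 + 2 ↦ 2·4^4 + 2·4^2 + 2·4 + 2|_4 = 554 ⇒ 553
(2) 553|_4 = 2·4^4 + 2·4^2 + 2·4 + 1 ↦ 2·5^5 + 2·5^2 + 2·5 + 1|_5 = 6311 ⇒ 6310

5757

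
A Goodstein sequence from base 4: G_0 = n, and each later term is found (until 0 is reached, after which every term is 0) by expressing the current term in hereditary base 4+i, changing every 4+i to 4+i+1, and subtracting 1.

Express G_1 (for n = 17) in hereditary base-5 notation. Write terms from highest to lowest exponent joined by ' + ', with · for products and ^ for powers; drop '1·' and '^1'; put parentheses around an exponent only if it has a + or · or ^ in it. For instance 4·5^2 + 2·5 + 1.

i=0: 17 = 4^2 + 1 (b=4); 4→5: 5^2 + 1 = 26; 26−1 = 25
i=1: 25 = 5^2 (b=5); 5→6: 6^2 = 36; 36−1 = 35

5^2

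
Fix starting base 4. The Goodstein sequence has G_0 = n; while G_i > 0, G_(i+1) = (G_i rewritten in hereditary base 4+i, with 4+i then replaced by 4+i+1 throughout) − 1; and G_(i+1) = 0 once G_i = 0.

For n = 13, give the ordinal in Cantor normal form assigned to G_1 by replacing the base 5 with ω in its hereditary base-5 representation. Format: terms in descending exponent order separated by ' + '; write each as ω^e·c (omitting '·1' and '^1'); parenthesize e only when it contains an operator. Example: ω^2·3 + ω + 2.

ω·3

13 —HB4→ 3·4 + 1 —bump→ 3·5 + 1 = 16 —(−1)→ 15
15 —HB5→ 3·5 —bump→ 3·6 = 18 —(−1)→ 17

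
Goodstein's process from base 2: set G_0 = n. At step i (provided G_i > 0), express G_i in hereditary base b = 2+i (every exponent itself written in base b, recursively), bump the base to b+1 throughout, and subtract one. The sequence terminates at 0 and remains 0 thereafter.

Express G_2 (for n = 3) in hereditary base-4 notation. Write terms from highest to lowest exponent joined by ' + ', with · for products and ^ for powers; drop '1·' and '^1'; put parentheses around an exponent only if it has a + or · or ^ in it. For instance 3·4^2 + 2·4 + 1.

3

step 0: 3 = 2 + 1; sub 3 for 2: 3 + 1; = 4; G_1 = 4−1 = 3
step 1: 3 = 3; sub 4 for 3: 4; = 4; G_2 = 4−1 = 3
step 2: 3 = 3; sub 5 for 4: 3; = 3; G_3 = 3−1 = 2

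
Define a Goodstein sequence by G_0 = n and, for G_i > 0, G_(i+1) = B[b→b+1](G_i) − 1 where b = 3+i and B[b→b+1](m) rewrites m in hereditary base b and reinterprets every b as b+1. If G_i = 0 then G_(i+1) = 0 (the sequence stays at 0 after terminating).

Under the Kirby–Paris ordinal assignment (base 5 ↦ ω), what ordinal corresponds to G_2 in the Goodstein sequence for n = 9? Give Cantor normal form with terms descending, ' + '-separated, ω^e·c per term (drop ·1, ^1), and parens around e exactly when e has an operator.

base 3: 9 = 3^2; at 4: 4^2 = 16; next = 15
base 4: 15 = 3·4 + 3; at 5: 3·5 + 3 = 18; next = 17

ω·3 + 2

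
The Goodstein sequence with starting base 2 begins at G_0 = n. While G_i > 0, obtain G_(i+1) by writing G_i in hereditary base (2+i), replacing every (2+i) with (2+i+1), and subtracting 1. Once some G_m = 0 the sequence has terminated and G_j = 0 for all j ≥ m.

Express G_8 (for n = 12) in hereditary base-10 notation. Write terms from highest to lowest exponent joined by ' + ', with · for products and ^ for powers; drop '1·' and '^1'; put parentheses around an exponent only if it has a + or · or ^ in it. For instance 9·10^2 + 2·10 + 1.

10^(10 + 1) + 2·10^2 + 10 + 1

i=0: 12 = 2^(2 + 1) + 2^2 (b=2); 2→3: 3^(3 + 1) + 3^3 = 108; 108−1 = 107
i=1: 107 = 3^(3 + 1) + 2·3^2 + 2·3 + 2 (b=3); 3→4: 4^(4 + 1) + 2·4^2 + 2·4 + 2 = 1066; 1066−1 = 1065
i=2: 1065 = 4^(4 + 1) + 2·4^2 + 2·4 + 1 (b=4); 4→5: 5^(5 + 1) + 2·5^2 + 2·5 + 1 = 15686; 15686−1 = 15685
i=3: 15685 = 5^(5 + 1) + 2·5^2 + 2·5 (b=5); 5→6: 6^(6 + 1) + 2·6^2 + 2·6 = 280020; 280020−1 = 280019
i=4: 280019 = 6^(6 + 1) + 2·6^2 + 6 + 5 (b=6); 6→7: 7^(7 + 1) + 2·7^2 + 7 + 5 = 5764911; 5764911−1 = 5764910
i=5: 5764910 = 7^(7 + 1) + 2·7^2 + 7 + 4 (b=7); 7→8: 8^(8 + 1) + 2·8^2 + 8 + 4 = 134217868; 134217868−1 = 134217867
i=6: 134217867 = 8^(8 + 1) + 2·8^2 + 8 + 3 (b=8); 8→9: 9^(9 + 1) + 2·9^2 + 9 + 3 = 3486784575; 3486784575−1 = 3486784574
i=7: 3486784574 = 9^(9 + 1) + 2·9^2 + 9 + 2 (b=9); 9→10: 10^(10 + 1) + 2·10^2 + 10 + 2 = 100000000212; 100000000212−1 = 100000000211
i=8: 100000000211 = 10^(10 + 1) + 2·10^2 + 10 + 1 (b=10); 10→11: 11^(11 + 1) + 2·11^2 + 11 + 1 = 3138428376975; 3138428376975−1 = 3138428376974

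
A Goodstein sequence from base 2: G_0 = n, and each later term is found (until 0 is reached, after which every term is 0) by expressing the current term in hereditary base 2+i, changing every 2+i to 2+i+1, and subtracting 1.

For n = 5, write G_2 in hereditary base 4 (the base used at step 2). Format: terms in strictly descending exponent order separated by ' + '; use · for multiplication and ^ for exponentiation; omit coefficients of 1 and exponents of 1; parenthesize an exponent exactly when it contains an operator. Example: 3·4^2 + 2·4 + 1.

step 0: 5 = 2^2 + 1; sub 3 for 2: 3^3 + 1; = 28; G_1 = 28−1 = 27
step 1: 27 = 3^3; sub 4 for 3: 4^4; = 256; G_2 = 256−1 = 255
step 2: 255 = 3·4^3 + 3·4^2 + 3·4 + 3; sub 5 for 4: 3·5^3 + 3·5^2 + 3·5 + 3; = 468; G_3 = 468−1 = 467

3·4^3 + 3·4^2 + 3·4 + 3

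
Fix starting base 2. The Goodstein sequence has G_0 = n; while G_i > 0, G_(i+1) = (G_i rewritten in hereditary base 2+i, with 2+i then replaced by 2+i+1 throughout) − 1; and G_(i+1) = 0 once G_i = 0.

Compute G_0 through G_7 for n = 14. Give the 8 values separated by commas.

(0) 14|_2 = 2^(2 + 1) + 2^2 + 2 ↦ 3^(3 + 1) + 3^3 + 3|_3 = 111 ⇒ 110
(1) 110|_3 = 3^(3 + 1) + 3^3 + 2 ↦ 4^(4 + 1) + 4^4 + 2|_4 = 1282 ⇒ 1281
(2) 1281|_4 = 4^(4 + 1) + 4^4 + 1 ↦ 5^(5 + 1) + 5^5 + 1|_5 = 18751 ⇒ 18750
(3) 18750|_5 = 5^(5 + 1) + 5^5 ↦ 6^(6 + 1) + 6^6|_6 = 326592 ⇒ 326591
(4) 326591|_6 = 6^(6 + 1) + 5·6^5 + 5·6^4 + 5·6^3 + 5·6^2 + 5·6 + 5 ↦ 7^(7 + 1) + 5·7^5 + 5·7^4 + 5·7^3 + 5·7^2 + 5·7 + 5|_7 = 5862841 ⇒ 5862840
(5) 5862840|_7 = 7^(7 + 1) + 5·7^5 + 5·7^4 + 5·7^3 + 5·7^2 + 5·7 + 4 ↦ 8^(8 + 1) + 5·8^5 + 5·8^4 + 5·8^3 + 5·8^2 + 5·8 + 4|_8 = 134404972 ⇒ 134404971
(6) 134404971|_8 = 8^(8 + 1) + 5·8^5 + 5·8^4 + 5·8^3 + 5·8^2 + 5·8 + 3 ↦ 9^(9 + 1) + 5·9^5 + 5·9^4 + 5·9^3 + 5·9^2 + 5·9 + 3|_9 = 3487116549 ⇒ 3487116548

14, 110, 1281, 18750, 326591, 5862840, 134404971, 3487116548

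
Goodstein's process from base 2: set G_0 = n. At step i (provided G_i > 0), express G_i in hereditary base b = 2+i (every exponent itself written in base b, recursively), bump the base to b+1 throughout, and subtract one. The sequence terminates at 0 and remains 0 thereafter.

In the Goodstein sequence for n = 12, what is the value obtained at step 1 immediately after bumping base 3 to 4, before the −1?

1066

i=0: 12 = 2^(2 + 1) + 2^2 (b=2); 2→3: 3^(3 + 1) + 3^3 = 108; 108−1 = 107
i=1: 107 = 3^(3 + 1) + 2·3^2 + 2·3 + 2 (b=3); 3→4: 4^(4 + 1) + 2·4^2 + 2·4 + 2 = 1066; 1066−1 = 1065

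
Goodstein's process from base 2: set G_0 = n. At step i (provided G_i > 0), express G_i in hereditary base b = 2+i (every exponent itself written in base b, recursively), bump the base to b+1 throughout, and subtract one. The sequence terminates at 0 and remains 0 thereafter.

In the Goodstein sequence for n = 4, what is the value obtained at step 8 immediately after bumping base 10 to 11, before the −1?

step 0: 4 = 2^2; sub 3 for 2: 3^3; = 27; G_1 = 27−1 = 26
step 1: 26 = 2·3^2 + 2·3 + 2; sub 4 for 3: 2·4^2 + 2·4 + 2; = 42; G_2 = 42−1 = 41
step 2: 41 = 2·4^2 + 2·4 + 1; sub 5 for 4: 2·5^2 + 2·5 + 1; = 61; G_3 = 61−1 = 60
step 3: 60 = 2·5^2 + 2·5; sub 6 for 5: 2·6^2 + 2·6; = 84; G_4 = 84−1 = 83
step 4: 83 = 2·6^2 + 6 + 5; sub 7 for 6: 2·7^2 + 7 + 5; = 110; G_5 = 110−1 = 109
step 5: 109 = 2·7^2 + 7 + 4; sub 8 for 7: 2·8^2 + 8 + 4; = 140; G_6 = 140−1 = 139
step 6: 139 = 2·8^2 + 8 + 3; sub 9 for 8: 2·9^2 + 9 + 3; = 174; G_7 = 174−1 = 173
step 7: 173 = 2·9^2 + 9 + 2; sub 10 for 9: 2·10^2 + 10 + 2; = 212; G_8 = 212−1 = 211

254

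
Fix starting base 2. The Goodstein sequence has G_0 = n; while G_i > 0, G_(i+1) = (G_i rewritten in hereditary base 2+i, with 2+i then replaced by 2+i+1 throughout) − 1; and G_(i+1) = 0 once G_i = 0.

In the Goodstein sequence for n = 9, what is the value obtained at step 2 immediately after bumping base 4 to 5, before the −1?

9843

base 2: 9 = 2^(2 + 1) + 1; at 3: 3^(3 + 1) + 1 = 82; next = 81
base 3: 81 = 3^(3 + 1); at 4: 4^(4 + 1) = 1024; next = 1023
base 4: 1023 = 3·4^4 + 3·4^3 + 3·4^2 + 3·4 + 3; at 5: 3·5^5 + 3·5^3 + 3·5^2 + 3·5 + 3 = 9843; next = 9842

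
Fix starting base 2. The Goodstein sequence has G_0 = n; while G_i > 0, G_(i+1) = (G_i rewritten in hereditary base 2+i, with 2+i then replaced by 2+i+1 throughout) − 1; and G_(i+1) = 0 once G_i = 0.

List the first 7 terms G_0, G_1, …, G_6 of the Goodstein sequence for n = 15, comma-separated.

15, 111, 1283, 18752, 326593, 6588344, 150994943

base 2: 15 = 2^(2 + 1) + 2^2 + 2 + 1; at 3: 3^(3 + 1) + 3^3 + 3 + 1 = 112; next = 111
base 3: 111 = 3^(3 + 1) + 3^3 + 3; at 4: 4^(4 + 1) + 4^4 + 4 = 1284; next = 1283
base 4: 1283 = 4^(4 + 1) + 4^4 + 3; at 5: 5^(5 + 1) + 5^5 + 3 = 18753; next = 18752
base 5: 18752 = 5^(5 + 1) + 5^5 + 2; at 6: 6^(6 + 1) + 6^6 + 2 = 326594; next = 326593
base 6: 326593 = 6^(6 + 1) + 6^6 + 1; at 7: 7^(7 + 1) + 7^7 + 1 = 6588345; next = 6588344
base 7: 6588344 = 7^(7 + 1) + 7^7; at 8: 8^(8 + 1) + 8^8 = 150994944; next = 150994943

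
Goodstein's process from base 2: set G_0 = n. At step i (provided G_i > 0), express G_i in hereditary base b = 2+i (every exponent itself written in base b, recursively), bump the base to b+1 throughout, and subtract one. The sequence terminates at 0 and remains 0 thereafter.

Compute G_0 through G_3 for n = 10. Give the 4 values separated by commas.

10, 83, 1025, 15625

10 —HB2→ 2^(2 + 1) + 2 —bump→ 3^(3 + 1) + 3 = 84 —(−1)→ 83
83 —HB3→ 3^(3 + 1) + 2 —bump→ 4^(4 + 1) + 2 = 1026 —(−1)→ 1025
1025 —HB4→ 4^(4 + 1) + 1 —bump→ 5^(5 + 1) + 1 = 15626 —(−1)→ 15625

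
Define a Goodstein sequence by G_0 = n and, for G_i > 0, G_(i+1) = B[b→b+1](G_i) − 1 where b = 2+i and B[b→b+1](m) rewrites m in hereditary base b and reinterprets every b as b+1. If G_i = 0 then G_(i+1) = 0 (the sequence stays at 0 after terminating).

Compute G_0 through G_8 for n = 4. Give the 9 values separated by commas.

4, 26, 41, 60, 83, 109, 139, 173, 211

(0) 4|_2 = 2^2 ↦ 3^3|_3 = 27 ⇒ 26
(1) 26|_3 = 2·3^2 + 2·3 + 2 ↦ 2·4^2 + 2·4 + 2|_4 = 42 ⇒ 41
(2) 41|_4 = 2·4^2 + 2·4 + 1 ↦ 2·5^2 + 2·5 + 1|_5 = 61 ⇒ 60
(3) 60|_5 = 2·5^2 + 2·5 ↦ 2·6^2 + 2·6|_6 = 84 ⇒ 83
(4) 83|_6 = 2·6^2 + 6 + 5 ↦ 2·7^2 + 7 + 5|_7 = 110 ⇒ 109
(5) 109|_7 = 2·7^2 + 7 + 4 ↦ 2·8^2 + 8 + 4|_8 = 140 ⇒ 139
(6) 139|_8 = 2·8^2 + 8 + 3 ↦ 2·9^2 + 9 + 3|_9 = 174 ⇒ 173
(7) 173|_9 = 2·9^2 + 9 + 2 ↦ 2·10^2 + 10 + 2|_10 = 212 ⇒ 211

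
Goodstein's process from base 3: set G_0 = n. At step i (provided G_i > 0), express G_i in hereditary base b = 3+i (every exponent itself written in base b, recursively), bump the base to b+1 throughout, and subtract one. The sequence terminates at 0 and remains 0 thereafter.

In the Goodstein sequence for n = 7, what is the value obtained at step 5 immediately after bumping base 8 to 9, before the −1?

10

7 —HB3→ 2·3 + 1 —bump→ 2·4 + 1 = 9 —(−1)→ 8
8 —HB4→ 2·4 —bump→ 2·5 = 10 —(−1)→ 9
9 —HB5→ 5 + 4 —bump→ 6 + 4 = 10 —(−1)→ 9
9 —HB6→ 6 + 3 —bump→ 7 + 3 = 10 —(−1)→ 9
9 —HB7→ 7 + 2 —bump→ 8 + 2 = 10 —(−1)→ 9
9 —HB8→ 8 + 1 —bump→ 9 + 1 = 10 —(−1)→ 9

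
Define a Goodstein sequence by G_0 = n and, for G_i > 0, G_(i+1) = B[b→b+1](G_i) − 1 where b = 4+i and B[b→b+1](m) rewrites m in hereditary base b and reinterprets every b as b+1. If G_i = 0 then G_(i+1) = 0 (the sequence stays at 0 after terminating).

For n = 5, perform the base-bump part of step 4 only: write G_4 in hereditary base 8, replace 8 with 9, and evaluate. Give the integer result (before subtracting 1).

3

(0) 5|_4 = 4 + 1 ↦ 5 + 1|_5 = 6 ⇒ 5
(1) 5|_5 = 5 ↦ 6|_6 = 6 ⇒ 5
(2) 5|_6 = 5 ↦ 5|_7 = 5 ⇒ 4
(3) 4|_7 = 4 ↦ 4|_8 = 4 ⇒ 3
(4) 3|_8 = 3 ↦ 3|_9 = 3 ⇒ 2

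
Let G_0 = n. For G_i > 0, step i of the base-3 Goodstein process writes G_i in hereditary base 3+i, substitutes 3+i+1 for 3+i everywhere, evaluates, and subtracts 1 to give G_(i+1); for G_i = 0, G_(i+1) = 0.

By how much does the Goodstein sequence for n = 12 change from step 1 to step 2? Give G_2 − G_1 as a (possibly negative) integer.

base 3: 12 = 3^2 + 3; at 4: 4^2 + 4 = 20; next = 19
base 4: 19 = 4^2 + 3; at 5: 5^2 + 3 = 28; next = 27

8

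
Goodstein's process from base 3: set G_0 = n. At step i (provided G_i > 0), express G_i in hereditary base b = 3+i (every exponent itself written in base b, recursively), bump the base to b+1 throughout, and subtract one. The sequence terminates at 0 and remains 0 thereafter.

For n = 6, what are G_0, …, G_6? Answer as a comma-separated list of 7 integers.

6, 7, 7, 7, 7, 7, 6

i=0: 6 = 2·3 (b=3); 3→4: 2·4 = 8; 8−1 = 7
i=1: 7 = 4 + 3 (b=4); 4→5: 5 + 3 = 8; 8−1 = 7
i=2: 7 = 5 + 2 (b=5); 5→6: 6 + 2 = 8; 8−1 = 7
i=3: 7 = 6 + 1 (b=6); 6→7: 7 + 1 = 8; 8−1 = 7
i=4: 7 = 7 (b=7); 7→8: 8 = 8; 8−1 = 7
i=5: 7 = 7 (b=8); 8→9: 7 = 7; 7−1 = 6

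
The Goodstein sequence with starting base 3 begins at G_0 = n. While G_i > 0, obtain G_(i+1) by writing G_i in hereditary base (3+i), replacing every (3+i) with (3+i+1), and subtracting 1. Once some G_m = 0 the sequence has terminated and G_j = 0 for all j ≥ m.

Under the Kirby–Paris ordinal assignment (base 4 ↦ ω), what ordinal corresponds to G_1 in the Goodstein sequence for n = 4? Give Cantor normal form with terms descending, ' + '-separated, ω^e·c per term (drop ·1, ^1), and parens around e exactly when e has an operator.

ω

base 3: 4 = 3 + 1; at 4: 4 + 1 = 5; next = 4
base 4: 4 = 4; at 5: 5 = 5; next = 4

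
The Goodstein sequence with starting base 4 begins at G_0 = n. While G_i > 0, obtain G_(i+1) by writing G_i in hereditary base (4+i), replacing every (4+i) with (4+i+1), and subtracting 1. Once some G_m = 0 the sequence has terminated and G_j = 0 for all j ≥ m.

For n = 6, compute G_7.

i=0: 6 = 4 + 2 (b=4); 4→5: 5 + 2 = 7; 7−1 = 6
i=1: 6 = 5 + 1 (b=5); 5→6: 6 + 1 = 7; 7−1 = 6
i=2: 6 = 6 (b=6); 6→7: 7 = 7; 7−1 = 6
i=3: 6 = 6 (b=7); 7→8: 6 = 6; 6−1 = 5
i=4: 5 = 5 (b=8); 8→9: 5 = 5; 5−1 = 4
i=5: 4 = 4 (b=9); 9→10: 4 = 4; 4−1 = 3
i=6: 3 = 3 (b=10); 10→11: 3 = 3; 3−1 = 2
i=7: 2 = 2 (b=11); 11→12: 2 = 2; 2−1 = 1

2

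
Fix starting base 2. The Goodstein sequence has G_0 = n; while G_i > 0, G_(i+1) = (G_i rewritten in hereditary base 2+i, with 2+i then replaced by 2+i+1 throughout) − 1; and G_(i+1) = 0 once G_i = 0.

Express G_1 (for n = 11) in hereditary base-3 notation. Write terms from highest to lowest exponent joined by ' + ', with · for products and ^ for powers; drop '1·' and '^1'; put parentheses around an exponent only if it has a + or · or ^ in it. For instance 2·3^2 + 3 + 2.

G_0=11  [base 2] 2^(2 + 1) + 2 + 1  →[2↦3]→  3^(3 + 1) + 3 + 1 = 85  −1 ⇒ G_1=84
G_1=84  [base 3] 3^(3 + 1) + 3  →[3↦4]→  4^(4 + 1) + 4 = 1028  −1 ⇒ G_2=1027

3^(3 + 1) + 3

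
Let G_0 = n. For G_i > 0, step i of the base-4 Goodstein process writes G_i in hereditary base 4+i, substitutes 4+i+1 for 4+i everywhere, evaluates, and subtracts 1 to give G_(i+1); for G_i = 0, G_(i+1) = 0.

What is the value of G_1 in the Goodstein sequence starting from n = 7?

i=0: 7 = 4 + 3 (b=4); 4→5: 5 + 3 = 8; 8−1 = 7
i=1: 7 = 5 + 2 (b=5); 5→6: 6 + 2 = 8; 8−1 = 7

7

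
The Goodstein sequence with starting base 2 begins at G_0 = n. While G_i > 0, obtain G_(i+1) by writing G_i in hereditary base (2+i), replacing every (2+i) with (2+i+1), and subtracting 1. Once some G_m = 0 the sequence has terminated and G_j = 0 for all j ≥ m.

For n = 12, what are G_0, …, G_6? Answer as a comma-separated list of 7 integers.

12, 107, 1065, 15685, 280019, 5764910, 134217867

base 2: 12 = 2^(2 + 1) + 2^2; at 3: 3^(3 + 1) + 3^3 = 108; next = 107
base 3: 107 = 3^(3 + 1) + 2·3^2 + 2·3 + 2; at 4: 4^(4 + 1) + 2·4^2 + 2·4 + 2 = 1066; next = 1065
base 4: 1065 = 4^(4 + 1) + 2·4^2 + 2·4 + 1; at 5: 5^(5 + 1) + 2·5^2 + 2·5 + 1 = 15686; next = 15685
base 5: 15685 = 5^(5 + 1) + 2·5^2 + 2·5; at 6: 6^(6 + 1) + 2·6^2 + 2·6 = 280020; next = 280019
base 6: 280019 = 6^(6 + 1) + 2·6^2 + 6 + 5; at 7: 7^(7 + 1) + 2·7^2 + 7 + 5 = 5764911; next = 5764910
base 7: 5764910 = 7^(7 + 1) + 2·7^2 + 7 + 4; at 8: 8^(8 + 1) + 2·8^2 + 8 + 4 = 134217868; next = 134217867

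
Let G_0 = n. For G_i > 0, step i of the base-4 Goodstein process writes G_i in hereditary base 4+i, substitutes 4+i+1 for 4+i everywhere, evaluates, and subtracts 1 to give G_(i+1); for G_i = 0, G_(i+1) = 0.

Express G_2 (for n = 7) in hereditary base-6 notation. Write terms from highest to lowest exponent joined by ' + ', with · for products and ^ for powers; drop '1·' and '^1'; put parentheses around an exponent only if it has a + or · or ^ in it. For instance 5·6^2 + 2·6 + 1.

6 + 1

(0) 7|_4 = 4 + 3 ↦ 5 + 3|_5 = 8 ⇒ 7
(1) 7|_5 = 5 + 2 ↦ 6 + 2|_6 = 8 ⇒ 7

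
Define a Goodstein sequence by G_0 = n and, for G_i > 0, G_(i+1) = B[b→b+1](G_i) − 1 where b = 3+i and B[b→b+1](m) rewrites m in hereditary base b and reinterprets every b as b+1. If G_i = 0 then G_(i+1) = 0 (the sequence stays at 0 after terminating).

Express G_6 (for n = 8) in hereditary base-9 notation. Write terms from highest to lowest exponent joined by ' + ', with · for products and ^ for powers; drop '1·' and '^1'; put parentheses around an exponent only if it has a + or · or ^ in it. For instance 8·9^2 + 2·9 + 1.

[0] 8 ≡ 2·3 + 2 (base 3). Lift 4: 10. −1: 9.
[1] 9 ≡ 2·4 + 1 (base 4). Lift 5: 11. −1: 10.
[2] 10 ≡ 2·5 (base 5). Lift 6: 12. −1: 11.
[3] 11 ≡ 6 + 5 (base 6). Lift 7: 12. −1: 11.
[4] 11 ≡ 7 + 4 (base 7). Lift 8: 12. −1: 11.
[5] 11 ≡ 8 + 3 (base 8). Lift 9: 12. −1: 11.
[6] 11 ≡ 9 + 2 (base 9). Lift 10: 12. −1: 11.

9 + 2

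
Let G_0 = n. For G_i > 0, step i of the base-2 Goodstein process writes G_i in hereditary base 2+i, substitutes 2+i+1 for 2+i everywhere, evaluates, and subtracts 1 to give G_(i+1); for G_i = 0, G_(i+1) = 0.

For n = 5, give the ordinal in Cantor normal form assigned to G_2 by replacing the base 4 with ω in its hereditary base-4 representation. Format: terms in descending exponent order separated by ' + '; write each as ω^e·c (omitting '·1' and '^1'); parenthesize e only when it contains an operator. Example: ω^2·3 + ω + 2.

ω^3·3 + ω^2·3 + ω·3 + 3

[0] 5 ≡ 2^2 + 1 (base 2). Lift 3: 28. −1: 27.
[1] 27 ≡ 3^3 (base 3). Lift 4: 256. −1: 255.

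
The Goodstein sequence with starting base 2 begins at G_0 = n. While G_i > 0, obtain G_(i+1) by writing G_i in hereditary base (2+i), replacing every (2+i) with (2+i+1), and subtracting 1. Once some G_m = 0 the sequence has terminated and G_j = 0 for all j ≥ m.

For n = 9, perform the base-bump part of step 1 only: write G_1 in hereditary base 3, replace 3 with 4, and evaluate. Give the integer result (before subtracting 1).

1024

[0] 9 ≡ 2^(2 + 1) + 1 (base 2). Lift 3: 82. −1: 81.
[1] 81 ≡ 3^(3 + 1) (base 3). Lift 4: 1024. −1: 1023.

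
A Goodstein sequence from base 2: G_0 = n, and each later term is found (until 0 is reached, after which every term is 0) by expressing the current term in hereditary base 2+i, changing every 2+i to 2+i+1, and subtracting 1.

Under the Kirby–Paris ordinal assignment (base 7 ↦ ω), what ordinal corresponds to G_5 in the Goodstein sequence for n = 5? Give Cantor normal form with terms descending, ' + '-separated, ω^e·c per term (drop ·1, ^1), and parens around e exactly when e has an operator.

ω^3·3 + ω^2·3 + ω·3

(0) 5|_2 = 2^2 + 1 ↦ 3^3 + 1|_3 = 28 ⇒ 27
(1) 27|_3 = 3^3 ↦ 4^4|_4 = 256 ⇒ 255
(2) 255|_4 = 3·4^3 + 3·4^2 + 3·4 + 3 ↦ 3·5^3 + 3·5^2 + 3·5 + 3|_5 = 468 ⇒ 467
(3) 467|_5 = 3·5^3 + 3·5^2 + 3·5 + 2 ↦ 3·6^3 + 3·6^2 + 3·6 + 2|_6 = 776 ⇒ 775
(4) 775|_6 = 3·6^3 + 3·6^2 + 3·6 + 1 ↦ 3·7^3 + 3·7^2 + 3·7 + 1|_7 = 1198 ⇒ 1197
(5) 1197|_7 = 3·7^3 + 3·7^2 + 3·7 ↦ 3·8^3 + 3·8^2 + 3·8|_8 = 1752 ⇒ 1751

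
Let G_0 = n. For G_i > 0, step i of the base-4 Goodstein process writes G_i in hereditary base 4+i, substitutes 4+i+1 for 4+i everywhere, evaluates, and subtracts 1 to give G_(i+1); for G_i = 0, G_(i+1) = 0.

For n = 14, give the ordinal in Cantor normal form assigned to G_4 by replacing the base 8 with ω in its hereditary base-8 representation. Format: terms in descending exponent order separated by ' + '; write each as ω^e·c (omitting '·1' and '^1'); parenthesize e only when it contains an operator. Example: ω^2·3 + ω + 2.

base 4: 14 = 3·4 + 2; at 5: 3·5 + 2 = 17; next = 16
base 5: 16 = 3·5 + 1; at 6: 3·6 + 1 = 19; next = 18
base 6: 18 = 3·6; at 7: 3·7 = 21; next = 20
base 7: 20 = 2·7 + 6; at 8: 2·8 + 6 = 22; next = 21
base 8: 21 = 2·8 + 5; at 9: 2·9 + 5 = 23; next = 22

ω·2 + 5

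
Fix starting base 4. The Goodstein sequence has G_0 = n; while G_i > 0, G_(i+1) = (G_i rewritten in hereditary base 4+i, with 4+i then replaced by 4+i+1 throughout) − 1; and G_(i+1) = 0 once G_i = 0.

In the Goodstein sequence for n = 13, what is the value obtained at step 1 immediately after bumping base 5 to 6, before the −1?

18

(0) 13|_4 = 3·4 + 1 ↦ 3·5 + 1|_5 = 16 ⇒ 15
(1) 15|_5 = 3·5 ↦ 3·6|_6 = 18 ⇒ 17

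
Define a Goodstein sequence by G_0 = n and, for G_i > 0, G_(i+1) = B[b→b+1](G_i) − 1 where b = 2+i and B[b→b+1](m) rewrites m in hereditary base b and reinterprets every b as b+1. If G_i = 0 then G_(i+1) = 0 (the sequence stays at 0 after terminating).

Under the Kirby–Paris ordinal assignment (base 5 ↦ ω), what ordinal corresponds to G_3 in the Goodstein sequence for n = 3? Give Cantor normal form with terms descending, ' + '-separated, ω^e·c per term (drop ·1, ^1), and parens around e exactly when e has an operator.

step 0: 3 = 2 + 1; sub 3 for 2: 3 + 1; = 4; G_1 = 4−1 = 3
step 1: 3 = 3; sub 4 for 3: 4; = 4; G_2 = 4−1 = 3
step 2: 3 = 3; sub 5 for 4: 3; = 3; G_3 = 3−1 = 2
step 3: 2 = 2; sub 6 for 5: 2; = 2; G_4 = 2−1 = 1

2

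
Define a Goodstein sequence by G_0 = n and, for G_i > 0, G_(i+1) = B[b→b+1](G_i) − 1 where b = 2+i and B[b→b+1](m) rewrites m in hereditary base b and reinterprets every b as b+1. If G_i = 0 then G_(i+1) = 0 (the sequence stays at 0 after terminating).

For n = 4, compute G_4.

[0] 4 ≡ 2^2 (base 2). Lift 3: 27. −1: 26.
[1] 26 ≡ 2·3^2 + 2·3 + 2 (base 3). Lift 4: 42. −1: 41.
[2] 41 ≡ 2·4^2 + 2·4 + 1 (base 4). Lift 5: 61. −1: 60.
[3] 60 ≡ 2·5^2 + 2·5 (base 5). Lift 6: 84. −1: 83.

83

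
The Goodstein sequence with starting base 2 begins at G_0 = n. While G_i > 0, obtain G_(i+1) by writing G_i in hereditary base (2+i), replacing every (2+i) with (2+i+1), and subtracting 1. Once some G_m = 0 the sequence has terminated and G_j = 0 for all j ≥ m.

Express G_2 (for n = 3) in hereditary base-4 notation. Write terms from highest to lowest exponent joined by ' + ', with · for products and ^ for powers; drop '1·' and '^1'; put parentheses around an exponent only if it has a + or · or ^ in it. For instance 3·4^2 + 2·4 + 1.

(0) 3|_2 = 2 + 1 ↦ 3 + 1|_3 = 4 ⇒ 3
(1) 3|_3 = 3 ↦ 4|_4 = 4 ⇒ 3
(2) 3|_4 = 3 ↦ 3|_5 = 3 ⇒ 2

3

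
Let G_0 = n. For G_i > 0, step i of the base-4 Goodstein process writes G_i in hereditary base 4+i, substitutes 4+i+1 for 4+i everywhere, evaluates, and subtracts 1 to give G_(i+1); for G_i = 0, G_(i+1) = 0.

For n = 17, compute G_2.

base 4: 17 = 4^2 + 1; at 5: 5^2 + 1 = 26; next = 25
base 5: 25 = 5^2; at 6: 6^2 = 36; next = 35
base 6: 35 = 5·6 + 5; at 7: 5·7 + 5 = 40; next = 39

35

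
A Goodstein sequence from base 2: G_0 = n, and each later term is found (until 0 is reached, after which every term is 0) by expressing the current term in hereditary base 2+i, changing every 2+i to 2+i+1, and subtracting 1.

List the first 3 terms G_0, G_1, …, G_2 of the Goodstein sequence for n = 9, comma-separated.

G_0=9  [base 2] 2^(2 + 1) + 1  →[2↦3]→  3^(3 + 1) + 1 = 82  −1 ⇒ G_1=81
G_1=81  [base 3] 3^(3 + 1)  →[3↦4]→  4^(4 + 1) = 1024  −1 ⇒ G_2=1023

9, 81, 1023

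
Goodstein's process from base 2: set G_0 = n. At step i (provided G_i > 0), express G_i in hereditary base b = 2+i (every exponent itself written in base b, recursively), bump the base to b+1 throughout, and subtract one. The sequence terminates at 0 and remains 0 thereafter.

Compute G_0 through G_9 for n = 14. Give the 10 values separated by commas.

[0] 14 ≡ 2^(2 + 1) + 2^2 + 2 (base 2). Lift 3: 111. −1: 110.
[1] 110 ≡ 3^(3 + 1) + 3^3 + 2 (base 3). Lift 4: 1282. −1: 1281.
[2] 1281 ≡ 4^(4 + 1) + 4^4 + 1 (base 4). Lift 5: 18751. −1: 18750.
[3] 18750 ≡ 5^(5 + 1) + 5^5 (base 5). Lift 6: 326592. −1: 326591.
[4] 326591 ≡ 6^(6 + 1) + 5·6^5 + 5·6^4 + 5·6^3 + 5·6^2 + 5·6 + 5 (base 6). Lift 7: 5862841. −1: 5862840.
[5] 5862840 ≡ 7^(7 + 1) + 5·7^5 + 5·7^4 + 5·7^3 + 5·7^2 + 5·7 + 4 (base 7). Lift 8: 134404972. −1: 134404971.
[6] 134404971 ≡ 8^(8 + 1) + 5·8^5 + 5·8^4 + 5·8^3 + 5·8^2 + 5·8 + 3 (base 8). Lift 9: 3487116549. −1: 3487116548.
[7] 3487116548 ≡ 9^(9 + 1) + 5·9^5 + 5·9^4 + 5·9^3 + 5·9^2 + 5·9 + 2 (base 9). Lift 10: 100000555552. −1: 100000555551.
[8] 100000555551 ≡ 10^(10 + 1) + 5·10^5 + 5·10^4 + 5·10^3 + 5·10^2 + 5·10 + 1 (base 10). Lift 11: 3138429262497. −1: 3138429262496.

14, 110, 1281, 18750, 326591, 5862840, 134404971, 3487116548, 100000555551, 3138429262496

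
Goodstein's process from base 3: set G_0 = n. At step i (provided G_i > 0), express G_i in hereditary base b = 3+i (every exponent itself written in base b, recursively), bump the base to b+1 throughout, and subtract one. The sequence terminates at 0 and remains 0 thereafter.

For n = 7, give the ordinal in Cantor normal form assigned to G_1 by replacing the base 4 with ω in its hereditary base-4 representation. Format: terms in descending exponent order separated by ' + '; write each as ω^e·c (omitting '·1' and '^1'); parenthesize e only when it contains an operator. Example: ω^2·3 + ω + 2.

ω·2

(0) 7|_3 = 2·3 + 1 ↦ 2·4 + 1|_4 = 9 ⇒ 8
(1) 8|_4 = 2·4 ↦ 2·5|_5 = 10 ⇒ 9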